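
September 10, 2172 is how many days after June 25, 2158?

Jun 25, 2158 → Jun 25, 2159: 365 days.
Jun 25, 2159 → Jun 25, 2160: 366 days (Feb 29, 2160 is in that span).
Jun 25, 2160 → Jun 25, 2161: 365 days.
Jun 25, 2161 → Jun 25, 2162: 365 days.
Jun 25, 2162 → Jun 25, 2163: 365 days.
Jun 25, 2163 → Jun 25, 2164: 366 days (Feb 29, 2164 is in that span).
Jun 25, 2164 → Jun 25, 2165: 365 days.
Jun 25, 2165 → Jun 25, 2166: 365 days.
Jun 25, 2166 → Jun 25, 2167: 365 days.
Jun 25, 2167 → Jun 25, 2168: 366 days (Feb 29, 2168 is in that span).
Jun 25, 2168 → Jun 25, 2169: 365 days.
Jun 25, 2169 → Jun 25, 2170: 365 days.
Jun 25, 2170 → Jun 25, 2171: 365 days.
Jun 25, 2171 → Jun 25, 2172: 366 days (Feb 29, 2172 is in that span).
Jun 25, 2172 → Jul 25, 2172: 30 days (June has 30).
Jul 25, 2172 → Aug 25, 2172: 31 days (July has 31).
Aug 25, 2172 → Sep 10, 2172: 16 days.
Total: 5191 days.

5191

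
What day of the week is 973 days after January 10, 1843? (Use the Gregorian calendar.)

Tuesday

Jan 10, 1843 is a Tuesday.
973 mod 7 = 0, so 973 days after a Tuesday is Tuesday + 0 = Tuesday.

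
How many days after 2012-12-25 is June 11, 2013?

168

Dec 25, 2012 → Jan 25, 2013: 31 days (December has 31).
Jan 25, 2013 → Feb 25, 2013: 31 days (January has 31).
Feb 25, 2013 → Mar 25, 2013: 28 days (February has 28).
Mar 25, 2013 → Apr 25, 2013: 31 days (March has 31).
Apr 25, 2013 → May 25, 2013: 30 days (April has 30).
May 25, 2013 → Jun 11, 2013: 17 days.
Total: 168 days.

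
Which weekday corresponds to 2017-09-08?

Doomsday rule: the anchor day for the 2000s is Tuesday. For year 17: 17÷12 = 1 r 5, and 5÷4 = 1, so 1+5+1 = 7.
Tuesday + 7 ≡ Tuesday — that's 2017's doomsday.
In September the doomsday date is Sep 5.
Sep 8 is 3 days after Sep 5; 3 mod 7 = 3, so Tuesday + 3 = Friday.

Friday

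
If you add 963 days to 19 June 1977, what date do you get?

+365 (one year) → Jun 19, 1978 (598 left).
+365 (one year) → Jun 19, 1979 (233 left).
Jun has 30 days: +12 → Jul 1, 1979 (221 left).
Jul has 31 days: +31 → Aug 1, 1979 (190 left).
Aug has 31 days: +31 → Sep 1, 1979 (159 left).
Sep has 30 days: +30 → Oct 1, 1979 (129 left).
Oct has 31 days: +31 → Nov 1, 1979 (98 left).
Nov has 30 days: +30 → Dec 1, 1979 (68 left).
Dec has 31 days: +31 → Jan 1, 1980 (37 left).
Jan has 31 days: +31 → Feb 1, 1980 (6 left).
+6 → Feb 7, 1980.

February 7, 1980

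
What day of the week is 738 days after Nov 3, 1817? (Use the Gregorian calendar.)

Thursday

Nov 3, 1817 is a Monday.
738 mod 7 = 3, so 738 days after a Monday is Monday + 3 = Thursday.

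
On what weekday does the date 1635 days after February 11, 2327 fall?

First find the weekday of Feb 11, 2327. Doomsday rule: the anchor day for the 2300s is Wednesday. For year 27: 27÷12 = 2 r 3, and 3÷4 = 0, so 2+3+0 = 5.
Wednesday + 5 ≡ Monday — that's 2327's doomsday.
In February the doomsday date is Feb 28 (2327 is not a leap year).
Feb 11 is 17 days before Feb 28; 17 mod 7 = 3, so Monday − 3 = Friday.
1635 mod 7 = 4, so 1635 days after a Friday is Friday + 4 = Tuesday.

Tuesday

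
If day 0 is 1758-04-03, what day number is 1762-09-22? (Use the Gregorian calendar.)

Apr 3, 1758 → Apr 3, 1759: 365 days.
Apr 3, 1759 → Apr 3, 1760: 366 days (Feb 29, 1760 is in that span).
Apr 3, 1760 → Apr 3, 1761: 365 days.
Apr 3, 1761 → Apr 3, 1762: 365 days.
Apr 3, 1762 → May 3, 1762: 30 days (April has 30).
May 3, 1762 → Jun 3, 1762: 31 days (May has 31).
Jun 3, 1762 → Jul 3, 1762: 30 days (June has 30).
Jul 3, 1762 → Aug 3, 1762: 31 days (July has 31).
Aug 3, 1762 → Sep 3, 1762: 31 days (August has 31).
Sep 3, 1762 → Sep 22, 1762: 19 days.
Total: 1633 days.

1633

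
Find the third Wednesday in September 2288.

September 1, 2288 is a Saturday.
The first Wednesday is therefore September 5 (4 days later).
The third Wednesday is 5 + 2×7 = September 19.

September 19, 2288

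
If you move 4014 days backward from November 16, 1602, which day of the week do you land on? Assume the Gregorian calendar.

Nov 16, 1602 is a Saturday.
4014 mod 7 = 3, so 4014 days before a Saturday is Saturday − 3 = Wednesday.

Wednesday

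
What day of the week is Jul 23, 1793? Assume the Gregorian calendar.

Doomsday rule: the anchor day for the 1700s is Sunday. For year 93: 93÷12 = 7 r 9, and 9÷4 = 2, so 7+9+2 = 18.
Sunday + 18 ≡ Thursday — that's 1793's doomsday.
In July the doomsday date is Jul 11.
Jul 23 is 12 days after Jul 11; 12 mod 7 = 5, so Thursday + 5 = Tuesday.

Tuesday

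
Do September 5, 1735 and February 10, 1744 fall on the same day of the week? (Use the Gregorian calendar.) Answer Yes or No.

Yes

From Sep 5, 1735 to Feb 10, 1744 is 3080 days.
3080 mod 7 = 0, so they are the same weekday.
(Sep 5, 1735 is a Monday; Feb 10, 1744 is a Monday.)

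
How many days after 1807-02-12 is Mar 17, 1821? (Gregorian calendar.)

5147

Feb 12, 1807 → Feb 12, 1808: 365 days.
Feb 12, 1808 → Feb 12, 1809: 366 days (Feb 29, 1808 is in that span).
Feb 12, 1809 → Feb 12, 1810: 365 days.
Feb 12, 1810 → Feb 12, 1811: 365 days.
Feb 12, 1811 → Feb 12, 1812: 365 days.
Feb 12, 1812 → Feb 12, 1813: 366 days (Feb 29, 1812 is in that span).
Feb 12, 1813 → Feb 12, 1814: 365 days.
Feb 12, 1814 → Feb 12, 1815: 365 days.
Feb 12, 1815 → Feb 12, 1816: 365 days.
Feb 12, 1816 → Feb 12, 1817: 366 days (Feb 29, 1816 is in that span).
Feb 12, 1817 → Feb 12, 1818: 365 days.
Feb 12, 1818 → Feb 12, 1819: 365 days.
Feb 12, 1819 → Feb 12, 1820: 365 days.
Feb 12, 1820 → Mar 12, 1820: 29 days (February has 29).
Mar 12, 1820 → Apr 12, 1820: 31 days (March has 31).
Apr 12, 1820 → May 12, 1820: 30 days (April has 30).
May 12, 1820 → Jun 12, 1820: 31 days (May has 31).
Jun 12, 1820 → Jul 12, 1820: 30 days (June has 30).
Jul 12, 1820 → Aug 12, 1820: 31 days (July has 31).
Aug 12, 1820 → Sep 12, 1820: 31 days (August has 31).
Sep 12, 1820 → Oct 12, 1820: 30 days (September has 30).
Oct 12, 1820 → Nov 12, 1820: 31 days (October has 31).
Nov 12, 1820 → Dec 12, 1820: 30 days (November has 30).
Dec 12, 1820 → Jan 12, 1821: 31 days (December has 31).
Jan 12, 1821 → Feb 12, 1821: 31 days (January has 31).
Feb 12, 1821 → Mar 12, 1821: 28 days (February has 28).
Mar 12, 1821 → Mar 17, 1821: 5 days.
Total: 5147 days.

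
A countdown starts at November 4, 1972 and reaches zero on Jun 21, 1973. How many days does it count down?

229

Nov 4, 1972 → Dec 4, 1972: 30 days (November has 30).
Dec 4, 1972 → Jan 4, 1973: 31 days (December has 31).
Jan 4, 1973 → Feb 4, 1973: 31 days (January has 31).
Feb 4, 1973 → Mar 4, 1973: 28 days (February has 28).
Mar 4, 1973 → Apr 4, 1973: 31 days (March has 31).
Apr 4, 1973 → May 4, 1973: 30 days (April has 30).
May 4, 1973 → Jun 4, 1973: 31 days (May has 31).
Jun 4, 1973 → Jun 21, 1973: 17 days.
Total: 229 days.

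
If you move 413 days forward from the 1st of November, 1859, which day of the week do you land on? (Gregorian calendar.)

First find the weekday of Nov 1, 1859. Doomsday rule: the anchor day for the 1800s is Friday. For year 59: 59÷12 = 4 r 11, and 11÷4 = 2, so 4+11+2 = 17.
Friday + 17 ≡ Monday — that's 1859's doomsday.
In November the doomsday date is Nov 7.
Nov 1 is 6 days before Nov 7; 6 mod 7 = 6, so Monday − 6 = Tuesday.
413 mod 7 = 0, so 413 days after a Tuesday is Tuesday + 0 = Tuesday.

Tuesday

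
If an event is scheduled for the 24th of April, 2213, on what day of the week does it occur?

Saturday

Doomsday rule: the anchor day for the 2200s is Friday. For year 13: 13÷12 = 1 r 1, and 1÷4 = 0, so 1+1+0 = 2.
Friday + 2 ≡ Sunday — that's 2213's doomsday.
In April the doomsday date is Apr 4.
Apr 24 is 20 days after Apr 4; 20 mod 7 = 6, so Sunday + 6 = Saturday.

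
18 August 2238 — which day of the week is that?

Saturday

Doomsday rule: the anchor day for the 2200s is Friday. For year 38: 38÷12 = 3 r 2, and 2÷4 = 0, so 3+2+0 = 5.
Friday + 5 ≡ Wednesday — that's 2238's doomsday.
In August the doomsday date is Aug 8.
Aug 18 is 10 days after Aug 8; 10 mod 7 = 3, so Wednesday + 3 = Saturday.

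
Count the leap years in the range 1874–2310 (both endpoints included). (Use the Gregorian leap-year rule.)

105

Multiples of 4 in [1874,2310]: 109.
Of those, multiples of 100: 5 (not leap unless ÷400).
Multiples of 400: 1.
Leap years = 109 − 5 + 1 = 105.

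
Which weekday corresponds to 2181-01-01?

Monday

Doomsday rule: the anchor day for the 2100s is Sunday. For year 81: 81÷12 = 6 r 9, and 9÷4 = 2, so 6+9+2 = 17.
Sunday + 17 ≡ Wednesday — that's 2181's doomsday.
In January the doomsday date is Jan 3 (2181 is not a leap year).
Jan 1 is 2 days before Jan 3; 2 mod 7 = 2, so Wednesday − 2 = Monday.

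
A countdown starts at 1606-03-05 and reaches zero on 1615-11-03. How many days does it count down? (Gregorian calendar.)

Mar 5, 1606 → Mar 5, 1607: 365 days.
Mar 5, 1607 → Mar 5, 1608: 366 days (Feb 29, 1608 is in that span).
Mar 5, 1608 → Mar 5, 1609: 365 days.
Mar 5, 1609 → Mar 5, 1610: 365 days.
Mar 5, 1610 → Mar 5, 1611: 365 days.
Mar 5, 1611 → Mar 5, 1612: 366 days (Feb 29, 1612 is in that span).
Mar 5, 1612 → Mar 5, 1613: 365 days.
Mar 5, 1613 → Mar 5, 1614: 365 days.
Mar 5, 1614 → Mar 5, 1615: 365 days.
Mar 5, 1615 → Apr 5, 1615: 31 days (March has 31).
Apr 5, 1615 → May 5, 1615: 30 days (April has 30).
May 5, 1615 → Jun 5, 1615: 31 days (May has 31).
Jun 5, 1615 → Jul 5, 1615: 30 days (June has 30).
Jul 5, 1615 → Aug 5, 1615: 31 days (July has 31).
Aug 5, 1615 → Sep 5, 1615: 31 days (August has 31).
Sep 5, 1615 → Oct 5, 1615: 30 days (September has 30).
Oct 5, 1615 → Nov 3, 1615: 29 days.
Total: 3530 days.

3530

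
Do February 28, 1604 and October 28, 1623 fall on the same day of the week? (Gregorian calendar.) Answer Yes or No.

Yes

From Feb 28, 1604 to Oct 28, 1623 is 7182 days.
7182 mod 7 = 0, so they are the same weekday.
(Feb 28, 1604 is a Saturday; Oct 28, 1623 is a Saturday.)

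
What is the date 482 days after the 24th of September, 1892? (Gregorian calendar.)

January 19, 1894

+365 (one year) → Sep 24, 1893 (117 left).
Sep has 30 days: +7 → Oct 1, 1893 (110 left).
Oct has 31 days: +31 → Nov 1, 1893 (79 left).
Nov has 30 days: +30 → Dec 1, 1893 (49 left).
Dec has 31 days: +31 → Jan 1, 1894 (18 left).
+18 → Jan 19, 1894.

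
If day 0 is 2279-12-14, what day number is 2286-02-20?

Dec 14, 2279 → Dec 14, 2280: 366 days (Feb 29, 2280 is in that span).
Dec 14, 2280 → Dec 14, 2281: 365 days.
Dec 14, 2281 → Dec 14, 2282: 365 days.
Dec 14, 2282 → Dec 14, 2283: 365 days.
Dec 14, 2283 → Dec 14, 2284: 366 days (Feb 29, 2284 is in that span).
Dec 14, 2284 → Dec 14, 2285: 365 days.
Dec 14, 2285 → Jan 14, 2286: 31 days (December has 31).
Jan 14, 2286 → Feb 14, 2286: 31 days (January has 31).
Feb 14, 2286 → Feb 20, 2286: 6 days.
Total: 2260 days.

2260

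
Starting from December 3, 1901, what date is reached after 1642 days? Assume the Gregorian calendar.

June 2, 1906

+365 (one year) → Dec 3, 1902 (1277 left).
+365 (one year) → Dec 3, 1903 (912 left).
+366 (one year; includes Feb 29, 1904) → Dec 3, 1904 (546 left).
+365 (one year) → Dec 3, 1905 (181 left).
Dec has 31 days: +29 → Jan 1, 1906 (152 left).
Jan has 31 days: +31 → Feb 1, 1906 (121 left).
Feb has 28 days: +28 → Mar 1, 1906 (93 left).
Mar has 31 days: +31 → Apr 1, 1906 (62 left).
Apr has 30 days: +30 → May 1, 1906 (32 left).
May has 31 days: +31 → Jun 1, 1906 (1 left).
+1 → Jun 2, 1906.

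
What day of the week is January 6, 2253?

Thursday

Doomsday rule: the anchor day for the 2200s is Friday. For year 53: 53÷12 = 4 r 5, and 5÷4 = 1, so 4+5+1 = 10.
Friday + 10 ≡ Monday — that's 2253's doomsday.
In January the doomsday date is Jan 3 (2253 is not a leap year).
Jan 6 is 3 days after Jan 3; 3 mod 7 = 3, so Monday + 3 = Thursday.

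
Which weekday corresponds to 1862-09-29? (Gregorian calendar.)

Doomsday rule: the anchor day for the 1800s is Friday. For year 62: 62÷12 = 5 r 2, and 2÷4 = 0, so 5+2+0 = 7.
Friday + 7 ≡ Friday — that's 1862's doomsday.
In September the doomsday date is Sep 5.
Sep 29 is 24 days after Sep 5; 24 mod 7 = 3, so Friday + 3 = Monday.

Monday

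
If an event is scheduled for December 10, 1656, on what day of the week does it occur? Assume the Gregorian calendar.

Doomsday rule: the anchor day for the 1600s is Tuesday. For year 56: 56÷12 = 4 r 8, and 8÷4 = 2, so 4+8+2 = 14.
Tuesday + 14 ≡ Tuesday — that's 1656's doomsday.
In December the doomsday date is Dec 12.
Dec 10 is 2 days before Dec 12; 2 mod 7 = 2, so Tuesday − 2 = Sunday.

Sunday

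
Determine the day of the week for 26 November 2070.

Doomsday rule: the anchor day for the 2000s is Tuesday. For year 70: 70÷12 = 5 r 10, and 10÷4 = 2, so 5+10+2 = 17.
Tuesday + 17 ≡ Friday — that's 2070's doomsday.
In November the doomsday date is Nov 7.
Nov 26 is 19 days after Nov 7; 19 mod 7 = 5, so Friday + 5 = Wednesday.

Wednesday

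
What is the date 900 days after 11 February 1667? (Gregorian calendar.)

+365 (one year) → Feb 11, 1668 (535 left).
+366 (one year; includes Feb 29, 1668) → Feb 11, 1669 (169 left).
Feb has 28 days: +18 → Mar 1, 1669 (151 left).
Mar has 31 days: +31 → Apr 1, 1669 (120 left).
Apr has 30 days: +30 → May 1, 1669 (90 left).
May has 31 days: +31 → Jun 1, 1669 (59 left).
Jun has 30 days: +30 → Jul 1, 1669 (29 left).
+29 → Jul 30, 1669.

July 30, 1669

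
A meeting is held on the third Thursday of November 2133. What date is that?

November 1, 2133 is a Sunday.
The first Thursday is therefore November 5 (4 days later).
The third Thursday is 5 + 2×7 = November 19.

November 19, 2133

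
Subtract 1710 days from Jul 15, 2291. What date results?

November 8, 2286

−365 (one year) → Jul 15, 2290 (1345 left).
−365 (one year) → Jul 15, 2289 (980 left).
−365 (one year) → Jul 15, 2288 (615 left).
−366 (one year; includes Feb 29, 2288) → Jul 15, 2287 (249 left).
−15 → Jun 30, 2287 (end of Jun, 30 days; 234 left).
−30 → May 31, 2287 (end of May, 31 days; 204 left).
−31 → Apr 30, 2287 (end of Apr, 30 days; 173 left).
−30 → Mar 31, 2287 (end of Mar, 31 days; 143 left).
−31 → Feb 28, 2287 (end of Feb, 28 days; 112 left).
−28 → Jan 31, 2287 (end of Jan, 31 days; 84 left).
−31 → Dec 31, 2286 (end of Dec, 31 days; 53 left).
−31 → Nov 30, 2286 (end of Nov, 30 days; 22 left).
−22 → Nov 8, 2286.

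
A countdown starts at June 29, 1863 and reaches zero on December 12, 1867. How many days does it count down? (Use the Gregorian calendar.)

1627

Jun 29, 1863 → Jun 29, 1864: 366 days (Feb 29, 1864 is in that span).
Jun 29, 1864 → Jun 29, 1865: 365 days.
Jun 29, 1865 → Jun 29, 1866: 365 days.
Jun 29, 1866 → Jun 29, 1867: 365 days.
Jun 29, 1867 → Jul 29, 1867: 30 days (June has 30).
Jul 29, 1867 → Aug 29, 1867: 31 days (July has 31).
Aug 29, 1867 → Sep 29, 1867: 31 days (August has 31).
Sep 29, 1867 → Oct 29, 1867: 30 days (September has 30).
Oct 29, 1867 → Nov 29, 1867: 31 days (October has 31).
Nov 29, 1867 → Dec 12, 1867: 13 days.
Total: 1627 days.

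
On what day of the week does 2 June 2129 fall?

Thursday

Doomsday rule: the anchor day for the 2100s is Sunday. For year 29: 29÷12 = 2 r 5, and 5÷4 = 1, so 2+5+1 = 8.
Sunday + 8 ≡ Monday — that's 2129's doomsday.
In June the doomsday date is Jun 6.
Jun 2 is 4 days before Jun 6; 4 mod 7 = 4, so Monday − 4 = Thursday.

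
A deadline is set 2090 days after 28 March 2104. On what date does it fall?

+365 (one year) → Mar 28, 2105 (1725 left).
+365 (one year) → Mar 28, 2106 (1360 left).
+365 (one year) → Mar 28, 2107 (995 left).
+366 (one year; includes Feb 29, 2108) → Mar 28, 2108 (629 left).
+365 (one year) → Mar 28, 2109 (264 left).
Mar has 31 days: +4 → Apr 1, 2109 (260 left).
Apr has 30 days: +30 → May 1, 2109 (230 left).
May has 31 days: +31 → Jun 1, 2109 (199 left).
Jun has 30 days: +30 → Jul 1, 2109 (169 left).
Jul has 31 days: +31 → Aug 1, 2109 (138 left).
Aug has 31 days: +31 → Sep 1, 2109 (107 left).
Sep has 30 days: +30 → Oct 1, 2109 (77 left).
Oct has 31 days: +31 → Nov 1, 2109 (46 left).
Nov has 30 days: +30 → Dec 1, 2109 (16 left).
+16 → Dec 17, 2109.

December 17, 2109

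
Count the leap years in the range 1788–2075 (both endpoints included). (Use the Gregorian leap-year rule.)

Multiples of 4 in [1788,2075]: 72.
Of those, multiples of 100: 3 (not leap unless ÷400).
Multiples of 400: 1.
Leap years = 72 − 3 + 1 = 70.

70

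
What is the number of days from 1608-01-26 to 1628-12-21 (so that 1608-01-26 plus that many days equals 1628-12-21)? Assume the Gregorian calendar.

7635

Jan 26, 1608 → Jan 26, 1609: 366 days (Feb 29, 1608 is in that span).
Jan 26, 1609 → Jan 26, 1610: 365 days.
Jan 26, 1610 → Jan 26, 1611: 365 days.
Jan 26, 1611 → Jan 26, 1612: 365 days.
Jan 26, 1612 → Jan 26, 1613: 366 days (Feb 29, 1612 is in that span).
Jan 26, 1613 → Jan 26, 1614: 365 days.
Jan 26, 1614 → Jan 26, 1615: 365 days.
Jan 26, 1615 → Jan 26, 1616: 365 days.
Jan 26, 1616 → Jan 26, 1617: 366 days (Feb 29, 1616 is in that span).
Jan 26, 1617 → Jan 26, 1618: 365 days.
Jan 26, 1618 → Jan 26, 1619: 365 days.
Jan 26, 1619 → Jan 26, 1620: 365 days.
Jan 26, 1620 → Jan 26, 1621: 366 days (Feb 29, 1620 is in that span).
Jan 26, 1621 → Jan 26, 1622: 365 days.
Jan 26, 1622 → Jan 26, 1623: 365 days.
Jan 26, 1623 → Jan 26, 1624: 365 days.
Jan 26, 1624 → Jan 26, 1625: 366 days (Feb 29, 1624 is in that span).
Jan 26, 1625 → Jan 26, 1626: 365 days.
Jan 26, 1626 → Jan 26, 1627: 365 days.
Jan 26, 1627 → Jan 26, 1628: 365 days.
Jan 26, 1628 → Feb 26, 1628: 31 days (January has 31).
Feb 26, 1628 → Mar 26, 1628: 29 days (February has 29).
Mar 26, 1628 → Apr 26, 1628: 31 days (March has 31).
Apr 26, 1628 → May 26, 1628: 30 days (April has 30).
May 26, 1628 → Jun 26, 1628: 31 days (May has 31).
Jun 26, 1628 → Jul 26, 1628: 30 days (June has 30).
Jul 26, 1628 → Aug 26, 1628: 31 days (July has 31).
Aug 26, 1628 → Sep 26, 1628: 31 days (August has 31).
Sep 26, 1628 → Oct 26, 1628: 30 days (September has 30).
Oct 26, 1628 → Nov 26, 1628: 31 days (October has 31).
Nov 26, 1628 → Dec 21, 1628: 25 days.
Total: 7635 days.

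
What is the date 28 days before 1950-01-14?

December 17, 1949

−14 → Dec 31, 1949 (end of Dec, 31 days; 14 left).
−14 → Dec 17, 1949.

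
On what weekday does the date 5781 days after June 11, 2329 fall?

Monday

First find the weekday of Jun 11, 2329. Doomsday rule: the anchor day for the 2300s is Wednesday. For year 29: 29÷12 = 2 r 5, and 5÷4 = 1, so 2+5+1 = 8.
Wednesday + 8 ≡ Thursday — that's 2329's doomsday.
In June the doomsday date is Jun 6.
Jun 11 is 5 days after Jun 6; 5 mod 7 = 5, so Thursday + 5 = Tuesday.
5781 mod 7 = 6, so 5781 days after a Tuesday is Tuesday + 6 = Monday.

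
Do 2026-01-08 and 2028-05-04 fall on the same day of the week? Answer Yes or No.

Yes

From Jan 8, 2026 to May 4, 2028 is 847 days.
847 mod 7 = 0, so they are the same weekday.
(Jan 8, 2026 is a Thursday; May 4, 2028 is a Thursday.)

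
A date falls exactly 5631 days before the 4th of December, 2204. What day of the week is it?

Dec 4, 2204 is a Tuesday.
5631 mod 7 = 3, so 5631 days before a Tuesday is Tuesday − 3 = Saturday.

Saturday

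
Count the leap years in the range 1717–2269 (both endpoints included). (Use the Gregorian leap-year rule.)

134

Multiples of 4 in [1717,2269]: 138.
Of those, multiples of 100: 5 (not leap unless ÷400).
Multiples of 400: 1.
Leap years = 138 − 5 + 1 = 134.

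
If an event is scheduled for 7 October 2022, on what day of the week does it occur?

Friday

Doomsday rule: the anchor day for the 2000s is Tuesday. For year 22: 22÷12 = 1 r 10, and 10÷4 = 2, so 1+10+2 = 13.
Tuesday + 13 ≡ Monday — that's 2022's doomsday.
In October the doomsday date is Oct 10.
Oct 7 is 3 days before Oct 10; 3 mod 7 = 3, so Monday − 3 = Friday.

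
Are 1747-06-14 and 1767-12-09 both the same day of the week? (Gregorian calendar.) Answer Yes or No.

From Jun 14, 1747 to Dec 9, 1767 is 7483 days.
7483 mod 7 = 0, so they are the same weekday.
(Jun 14, 1747 is a Wednesday; Dec 9, 1767 is a Wednesday.)

Yes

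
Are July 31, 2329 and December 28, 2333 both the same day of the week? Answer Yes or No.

From Jul 31, 2329 to Dec 28, 2333 is 1611 days.
1611 mod 7 = 1, so they are different weekdays.
(Jul 31, 2329 is a Wednesday; Dec 28, 2333 is a Thursday.)

No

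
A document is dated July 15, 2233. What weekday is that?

Doomsday rule: the anchor day for the 2200s is Friday. For year 33: 33÷12 = 2 r 9, and 9÷4 = 2, so 2+9+2 = 13.
Friday + 13 ≡ Thursday — that's 2233's doomsday.
In July the doomsday date is Jul 11.
Jul 15 is 4 days after Jul 11; 4 mod 7 = 4, so Thursday + 4 = Monday.

Monday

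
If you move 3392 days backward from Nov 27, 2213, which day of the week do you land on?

First find the weekday of Nov 27, 2213. Doomsday rule: the anchor day for the 2200s is Friday. For year 13: 13÷12 = 1 r 1, and 1÷4 = 0, so 1+1+0 = 2.
Friday + 2 ≡ Sunday — that's 2213's doomsday.
In November the doomsday date is Nov 7.
Nov 27 is 20 days after Nov 7; 20 mod 7 = 6, so Sunday + 6 = Saturday.
3392 mod 7 = 4, so 3392 days before a Saturday is Saturday − 4 = Tuesday.

Tuesday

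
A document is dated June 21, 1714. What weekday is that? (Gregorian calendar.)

Thursday

Doomsday rule: the anchor day for the 1700s is Sunday. For year 14: 14÷12 = 1 r 2, and 2÷4 = 0, so 1+2+0 = 3.
Sunday + 3 ≡ Wednesday — that's 1714's doomsday.
In June the doomsday date is Jun 6.
Jun 21 is 15 days after Jun 6; 15 mod 7 = 1, so Wednesday + 1 = Thursday.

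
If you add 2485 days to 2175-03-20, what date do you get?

+366 (one year; includes Feb 29, 2176) → Mar 20, 2176 (2119 left).
+365 (one year) → Mar 20, 2177 (1754 left).
+365 (one year) → Mar 20, 2178 (1389 left).
+365 (one year) → Mar 20, 2179 (1024 left).
+366 (one year; includes Feb 29, 2180) → Mar 20, 2180 (658 left).
+365 (one year) → Mar 20, 2181 (293 left).
Mar has 31 days: +12 → Apr 1, 2181 (281 left).
Apr has 30 days: +30 → May 1, 2181 (251 left).
May has 31 days: +31 → Jun 1, 2181 (220 left).
Jun has 30 days: +30 → Jul 1, 2181 (190 left).
Jul has 31 days: +31 → Aug 1, 2181 (159 left).
Aug has 31 days: +31 → Sep 1, 2181 (128 left).
Sep has 30 days: +30 → Oct 1, 2181 (98 left).
Oct has 31 days: +31 → Nov 1, 2181 (67 left).
Nov has 30 days: +30 → Dec 1, 2181 (37 left).
Dec has 31 days: +31 → Jan 1, 2182 (6 left).
+6 → Jan 7, 2182.

January 7, 2182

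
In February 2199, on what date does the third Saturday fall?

February 16, 2199

February 1, 2199 is a Friday.
The first Saturday is therefore February 2 (1 days later).
The third Saturday is 2 + 2×7 = February 16.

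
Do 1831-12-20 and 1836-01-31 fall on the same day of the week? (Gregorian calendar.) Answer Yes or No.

No

From Dec 20, 1831 to Jan 31, 1836 is 1503 days.
1503 mod 7 = 5, so they are different weekdays.
(Dec 20, 1831 is a Tuesday; Jan 31, 1836 is a Sunday.)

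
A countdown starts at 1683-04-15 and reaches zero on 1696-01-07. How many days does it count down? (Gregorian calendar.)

Apr 15, 1683 → Apr 15, 1684: 366 days (Feb 29, 1684 is in that span).
Apr 15, 1684 → Apr 15, 1685: 365 days.
Apr 15, 1685 → Apr 15, 1686: 365 days.
Apr 15, 1686 → Apr 15, 1687: 365 days.
Apr 15, 1687 → Apr 15, 1688: 366 days (Feb 29, 1688 is in that span).
Apr 15, 1688 → Apr 15, 1689: 365 days.
Apr 15, 1689 → Apr 15, 1690: 365 days.
Apr 15, 1690 → Apr 15, 1691: 365 days.
Apr 15, 1691 → Apr 15, 1692: 366 days (Feb 29, 1692 is in that span).
Apr 15, 1692 → Apr 15, 1693: 365 days.
Apr 15, 1693 → Apr 15, 1694: 365 days.
Apr 15, 1694 → Apr 15, 1695: 365 days.
Apr 15, 1695 → May 15, 1695: 30 days (April has 30).
May 15, 1695 → Jun 15, 1695: 31 days (May has 31).
Jun 15, 1695 → Jul 15, 1695: 30 days (June has 30).
Jul 15, 1695 → Aug 15, 1695: 31 days (July has 31).
Aug 15, 1695 → Sep 15, 1695: 31 days (August has 31).
Sep 15, 1695 → Oct 15, 1695: 30 days (September has 30).
Oct 15, 1695 → Nov 15, 1695: 31 days (October has 31).
Nov 15, 1695 → Dec 15, 1695: 30 days (November has 30).
Dec 15, 1695 → Jan 7, 1696: 23 days.
Total: 4650 days.

4650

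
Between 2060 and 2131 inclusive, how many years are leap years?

Multiples of 4 in [2060,2131]: 18.
Of those, multiples of 100: 1 (not leap unless ÷400).
Multiples of 400: 0.
Leap years = 18 − 1 + 0 = 17.

17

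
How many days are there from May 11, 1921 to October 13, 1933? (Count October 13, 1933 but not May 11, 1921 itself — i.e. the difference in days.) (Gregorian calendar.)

May 11, 1921 → May 11, 1922: 365 days.
May 11, 1922 → May 11, 1923: 365 days.
May 11, 1923 → May 11, 1924: 366 days (Feb 29, 1924 is in that span).
May 11, 1924 → May 11, 1925: 365 days.
May 11, 1925 → May 11, 1926: 365 days.
May 11, 1926 → May 11, 1927: 365 days.
May 11, 1927 → May 11, 1928: 366 days (Feb 29, 1928 is in that span).
May 11, 1928 → May 11, 1929: 365 days.
May 11, 1929 → May 11, 1930: 365 days.
May 11, 1930 → May 11, 1931: 365 days.
May 11, 1931 → May 11, 1932: 366 days (Feb 29, 1932 is in that span).
May 11, 1932 → May 11, 1933: 365 days.
May 11, 1933 → Jun 11, 1933: 31 days (May has 31).
Jun 11, 1933 → Jul 11, 1933: 30 days (June has 30).
Jul 11, 1933 → Aug 11, 1933: 31 days (July has 31).
Aug 11, 1933 → Sep 11, 1933: 31 days (August has 31).
Sep 11, 1933 → Oct 11, 1933: 30 days (September has 30).
Oct 11, 1933 → Oct 13, 1933: 2 days.
Total: 4538 days.

4538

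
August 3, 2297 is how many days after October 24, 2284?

4666

Oct 24, 2284 → Oct 24, 2285: 365 days.
Oct 24, 2285 → Oct 24, 2286: 365 days.
Oct 24, 2286 → Oct 24, 2287: 365 days.
Oct 24, 2287 → Oct 24, 2288: 366 days (Feb 29, 2288 is in that span).
Oct 24, 2288 → Oct 24, 2289: 365 days.
Oct 24, 2289 → Oct 24, 2290: 365 days.
Oct 24, 2290 → Oct 24, 2291: 365 days.
Oct 24, 2291 → Oct 24, 2292: 366 days (Feb 29, 2292 is in that span).
Oct 24, 2292 → Oct 24, 2293: 365 days.
Oct 24, 2293 → Oct 24, 2294: 365 days.
Oct 24, 2294 → Oct 24, 2295: 365 days.
Oct 24, 2295 → Oct 24, 2296: 366 days (Feb 29, 2296 is in that span).
Oct 24, 2296 → Nov 24, 2296: 31 days (October has 31).
Nov 24, 2296 → Dec 24, 2296: 30 days (November has 30).
Dec 24, 2296 → Jan 24, 2297: 31 days (December has 31).
Jan 24, 2297 → Feb 24, 2297: 31 days (January has 31).
Feb 24, 2297 → Mar 24, 2297: 28 days (February has 28).
Mar 24, 2297 → Apr 24, 2297: 31 days (March has 31).
Apr 24, 2297 → May 24, 2297: 30 days (April has 30).
May 24, 2297 → Jun 24, 2297: 31 days (May has 31).
Jun 24, 2297 → Jul 24, 2297: 30 days (June has 30).
Jul 24, 2297 → Aug 3, 2297: 10 days.
Total: 4666 days.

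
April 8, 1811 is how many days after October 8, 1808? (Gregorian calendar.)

912

Oct 8, 1808 → Oct 8, 1809: 365 days.
Oct 8, 1809 → Oct 8, 1810: 365 days.
Oct 8, 1810 → Nov 8, 1810: 31 days (October has 31).
Nov 8, 1810 → Dec 8, 1810: 30 days (November has 30).
Dec 8, 1810 → Jan 8, 1811: 31 days (December has 31).
Jan 8, 1811 → Feb 8, 1811: 31 days (January has 31).
Feb 8, 1811 → Mar 8, 1811: 28 days (February has 28).
Mar 8, 1811 → Apr 8, 1811: 31 days.
Total: 912 days.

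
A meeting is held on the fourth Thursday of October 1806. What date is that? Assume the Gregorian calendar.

October 1, 1806 is a Wednesday.
The first Thursday is therefore October 2 (1 days later).
The fourth Thursday is 2 + 3×7 = October 23.

October 23, 1806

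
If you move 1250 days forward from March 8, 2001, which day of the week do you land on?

First find the weekday of Mar 8, 2001. Doomsday rule: the anchor day for the 2000s is Tuesday. For year 01: 1÷12 = 0 r 1, and 1÷4 = 0, so 0+1+0 = 1.
Tuesday + 1 ≡ Wednesday — that's 2001's doomsday.
In March the doomsday date is Mar 14.
Mar 8 is 6 days before Mar 14; 6 mod 7 = 6, so Wednesday − 6 = Thursday.
1250 mod 7 = 4, so 1250 days after a Thursday is Thursday + 4 = Monday.

Monday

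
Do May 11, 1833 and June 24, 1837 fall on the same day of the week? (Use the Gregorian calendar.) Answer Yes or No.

From May 11, 1833 to Jun 24, 1837 is 1505 days.
1505 mod 7 = 0, so they are the same weekday.
(May 11, 1833 is a Saturday; Jun 24, 1837 is a Saturday.)

Yes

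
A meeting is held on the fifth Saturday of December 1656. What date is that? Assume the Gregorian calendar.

December 30, 1656

December 1, 1656 is a Friday.
The first Saturday is therefore December 2 (1 days later).
The fifth Saturday is 2 + 4×7 = December 30.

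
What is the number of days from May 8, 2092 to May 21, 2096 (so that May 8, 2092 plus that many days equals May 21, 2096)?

May 8, 2092 → May 8, 2093: 365 days.
May 8, 2093 → May 8, 2094: 365 days.
May 8, 2094 → May 8, 2095: 365 days.
May 8, 2095 → Jun 8, 2095: 31 days (May has 31).
Jun 8, 2095 → Jul 8, 2095: 30 days (June has 30).
Jul 8, 2095 → Aug 8, 2095: 31 days (July has 31).
Aug 8, 2095 → Sep 8, 2095: 31 days (August has 31).
Sep 8, 2095 → Oct 8, 2095: 30 days (September has 30).
Oct 8, 2095 → Nov 8, 2095: 31 days (October has 31).
Nov 8, 2095 → Dec 8, 2095: 30 days (November has 30).
Dec 8, 2095 → Jan 8, 2096: 31 days (December has 31).
Jan 8, 2096 → Feb 8, 2096: 31 days (January has 31).
Feb 8, 2096 → Mar 8, 2096: 29 days (February has 29).
Mar 8, 2096 → Apr 8, 2096: 31 days (March has 31).
Apr 8, 2096 → May 8, 2096: 30 days (April has 30).
May 8, 2096 → May 21, 2096: 13 days.
Total: 1474 days.

1474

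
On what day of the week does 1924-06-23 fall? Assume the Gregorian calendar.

Monday

January 1, 1924 is a Tuesday.
Jan 1, 1924 → Feb 1, 1924: 31 days (January has 31).
Feb 1, 1924 → Mar 1, 1924: 29 days (February has 29).
Mar 1, 1924 → Apr 1, 1924: 31 days (March has 31).
Apr 1, 1924 → May 1, 1924: 30 days (April has 30).
May 1, 1924 → Jun 1, 1924: 31 days (May has 31).
Jun 1, 1924 → Jun 23, 1924: 22 days.
Total: 174 days.
174 mod 7 = 6, so Tuesday + 6 = Monday.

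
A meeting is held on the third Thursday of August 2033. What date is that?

August 18, 2033

August 1, 2033 is a Monday.
The first Thursday is therefore August 4 (3 days later).
The third Thursday is 4 + 2×7 = August 18.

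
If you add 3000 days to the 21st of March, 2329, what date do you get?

June 7, 2337

+365 (one year) → Mar 21, 2330 (2635 left).
+365 (one year) → Mar 21, 2331 (2270 left).
+366 (one year; includes Feb 29, 2332) → Mar 21, 2332 (1904 left).
+365 (one year) → Mar 21, 2333 (1539 left).
+365 (one year) → Mar 21, 2334 (1174 left).
+365 (one year) → Mar 21, 2335 (809 left).
+366 (one year; includes Feb 29, 2336) → Mar 21, 2336 (443 left).
+365 (one year) → Mar 21, 2337 (78 left).
Mar has 31 days: +11 → Apr 1, 2337 (67 left).
Apr has 30 days: +30 → May 1, 2337 (37 left).
May has 31 days: +31 → Jun 1, 2337 (6 left).
+6 → Jun 7, 2337.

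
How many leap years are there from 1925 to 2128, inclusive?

50

Multiples of 4 in [1925,2128]: 51.
Of those, multiples of 100: 2 (not leap unless ÷400).
Multiples of 400: 1.
Leap years = 51 − 2 + 1 = 50.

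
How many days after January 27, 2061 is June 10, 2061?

Jan 27, 2061 → Feb 27, 2061: 31 days (January has 31).
Feb 27, 2061 → Mar 27, 2061: 28 days (February has 28).
Mar 27, 2061 → Apr 27, 2061: 31 days (March has 31).
Apr 27, 2061 → May 27, 2061: 30 days (April has 30).
May 27, 2061 → Jun 10, 2061: 14 days.
Total: 134 days.

134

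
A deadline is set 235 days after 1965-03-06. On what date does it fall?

Mar has 31 days: +26 → Apr 1, 1965 (209 left).
Apr has 30 days: +30 → May 1, 1965 (179 left).
May has 31 days: +31 → Jun 1, 1965 (148 left).
Jun has 30 days: +30 → Jul 1, 1965 (118 left).
Jul has 31 days: +31 → Aug 1, 1965 (87 left).
Aug has 31 days: +31 → Sep 1, 1965 (56 left).
Sep has 30 days: +30 → Oct 1, 1965 (26 left).
+26 → Oct 27, 1965.

October 27, 1965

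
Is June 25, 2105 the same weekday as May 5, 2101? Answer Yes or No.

Yes

From May 5, 2101 to Jun 25, 2105 is 1512 days.
1512 mod 7 = 0, so they are the same weekday.
(May 5, 2101 is a Thursday; Jun 25, 2105 is a Thursday.)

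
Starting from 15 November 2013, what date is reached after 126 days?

March 21, 2014

Nov has 30 days: +16 → Dec 1, 2013 (110 left).
Dec has 31 days: +31 → Jan 1, 2014 (79 left).
Jan has 31 days: +31 → Feb 1, 2014 (48 left).
Feb has 28 days: +28 → Mar 1, 2014 (20 left).
+20 → Mar 21, 2014.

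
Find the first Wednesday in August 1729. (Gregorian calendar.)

August 1, 1729 is a Monday.
The first Wednesday is therefore August 3 (2 days later).

August 3, 1729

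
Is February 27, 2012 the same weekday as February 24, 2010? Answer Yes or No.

From Feb 24, 2010 to Feb 27, 2012 is 733 days.
733 mod 7 = 5, so they are different weekdays.
(Feb 24, 2010 is a Wednesday; Feb 27, 2012 is a Monday.)

No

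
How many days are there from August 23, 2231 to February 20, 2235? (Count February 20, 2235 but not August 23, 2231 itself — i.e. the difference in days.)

1277

Aug 23, 2231 → Aug 23, 2232: 366 days (Feb 29, 2232 is in that span).
Aug 23, 2232 → Aug 23, 2233: 365 days.
Aug 23, 2233 → Aug 23, 2234: 365 days.
Aug 23, 2234 → Sep 23, 2234: 31 days (August has 31).
Sep 23, 2234 → Oct 23, 2234: 30 days (September has 30).
Oct 23, 2234 → Nov 23, 2234: 31 days (October has 31).
Nov 23, 2234 → Dec 23, 2234: 30 days (November has 30).
Dec 23, 2234 → Jan 23, 2235: 31 days (December has 31).
Jan 23, 2235 → Feb 20, 2235: 28 days.
Total: 1277 days.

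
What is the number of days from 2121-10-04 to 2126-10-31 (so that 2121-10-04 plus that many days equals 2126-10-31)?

1853

Oct 4, 2121 → Oct 4, 2122: 365 days.
Oct 4, 2122 → Oct 4, 2123: 365 days.
Oct 4, 2123 → Oct 4, 2124: 366 days (Feb 29, 2124 is in that span).
Oct 4, 2124 → Oct 4, 2125: 365 days.
Oct 4, 2125 → Nov 4, 2125: 31 days (October has 31).
Nov 4, 2125 → Dec 4, 2125: 30 days (November has 30).
Dec 4, 2125 → Jan 4, 2126: 31 days (December has 31).
Jan 4, 2126 → Feb 4, 2126: 31 days (January has 31).
Feb 4, 2126 → Mar 4, 2126: 28 days (February has 28).
Mar 4, 2126 → Apr 4, 2126: 31 days (March has 31).
Apr 4, 2126 → May 4, 2126: 30 days (April has 30).
May 4, 2126 → Jun 4, 2126: 31 days (May has 31).
Jun 4, 2126 → Jul 4, 2126: 30 days (June has 30).
Jul 4, 2126 → Aug 4, 2126: 31 days (July has 31).
Aug 4, 2126 → Sep 4, 2126: 31 days (August has 31).
Sep 4, 2126 → Oct 4, 2126: 30 days (September has 30).
Oct 4, 2126 → Oct 31, 2126: 27 days.
Total: 1853 days.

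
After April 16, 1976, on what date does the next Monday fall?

April 19, 1976

Apr 16, 1976 is a Friday.
From Friday to the next Monday is 3 days.
Apr 16, 1976 + 3 = Apr 19, 1976.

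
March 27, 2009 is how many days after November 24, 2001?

2680

Nov 24, 2001 → Nov 24, 2002: 365 days.
Nov 24, 2002 → Nov 24, 2003: 365 days.
Nov 24, 2003 → Nov 24, 2004: 366 days (Feb 29, 2004 is in that span).
Nov 24, 2004 → Nov 24, 2005: 365 days.
Nov 24, 2005 → Nov 24, 2006: 365 days.
Nov 24, 2006 → Nov 24, 2007: 365 days.
Nov 24, 2007 → Nov 24, 2008: 366 days (Feb 29, 2008 is in that span).
Nov 24, 2008 → Dec 24, 2008: 30 days (November has 30).
Dec 24, 2008 → Jan 24, 2009: 31 days (December has 31).
Jan 24, 2009 → Feb 24, 2009: 31 days (January has 31).
Feb 24, 2009 → Mar 24, 2009: 28 days (February has 28).
Mar 24, 2009 → Mar 27, 2009: 3 days.
Total: 2680 days.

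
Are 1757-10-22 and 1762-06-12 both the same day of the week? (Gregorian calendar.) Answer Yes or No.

Yes

From Oct 22, 1757 to Jun 12, 1762 is 1694 days.
1694 mod 7 = 0, so they are the same weekday.
(Oct 22, 1757 is a Saturday; Jun 12, 1762 is a Saturday.)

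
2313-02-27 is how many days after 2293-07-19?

7162

Jul 19, 2293 → Jul 19, 2294: 365 days.
Jul 19, 2294 → Jul 19, 2295: 365 days.
Jul 19, 2295 → Jul 19, 2296: 366 days (Feb 29, 2296 is in that span).
Jul 19, 2296 → Jul 19, 2297: 365 days.
Jul 19, 2297 → Jul 19, 2298: 365 days.
Jul 19, 2298 → Jul 19, 2299: 365 days.
Jul 19, 2299 → Jul 19, 2300: 365 days.
Jul 19, 2300 → Jul 19, 2301: 365 days.
Jul 19, 2301 → Jul 19, 2302: 365 days.
Jul 19, 2302 → Jul 19, 2303: 365 days.
Jul 19, 2303 → Jul 19, 2304: 366 days (Feb 29, 2304 is in that span).
Jul 19, 2304 → Jul 19, 2305: 365 days.
Jul 19, 2305 → Jul 19, 2306: 365 days.
Jul 19, 2306 → Jul 19, 2307: 365 days.
Jul 19, 2307 → Jul 19, 2308: 366 days (Feb 29, 2308 is in that span).
Jul 19, 2308 → Jul 19, 2309: 365 days.
Jul 19, 2309 → Jul 19, 2310: 365 days.
Jul 19, 2310 → Jul 19, 2311: 365 days.
Jul 19, 2311 → Jul 19, 2312: 366 days (Feb 29, 2312 is in that span).
Jul 19, 2312 → Aug 19, 2312: 31 days (July has 31).
Aug 19, 2312 → Sep 19, 2312: 31 days (August has 31).
Sep 19, 2312 → Oct 19, 2312: 30 days (September has 30).
Oct 19, 2312 → Nov 19, 2312: 31 days (October has 31).
Nov 19, 2312 → Dec 19, 2312: 30 days (November has 30).
Dec 19, 2312 → Jan 19, 2313: 31 days (December has 31).
Jan 19, 2313 → Feb 19, 2313: 31 days (January has 31).
Feb 19, 2313 → Feb 27, 2313: 8 days.
Total: 7162 days.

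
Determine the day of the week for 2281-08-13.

Doomsday rule: the anchor day for the 2200s is Friday. For year 81: 81÷12 = 6 r 9, and 9÷4 = 2, so 6+9+2 = 17.
Friday + 17 ≡ Monday — that's 2281's doomsday.
In August the doomsday date is Aug 8.
Aug 13 is 5 days after Aug 8; 5 mod 7 = 5, so Monday + 5 = Saturday.

Saturday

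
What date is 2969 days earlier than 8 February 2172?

December 23, 2163

−365 (one year) → Feb 8, 2171 (2604 left).
−365 (one year) → Feb 8, 2170 (2239 left).
−365 (one year) → Feb 8, 2169 (1874 left).
−366 (one year; includes Feb 29, 2168) → Feb 8, 2168 (1508 left).
−365 (one year) → Feb 8, 2167 (1143 left).
−365 (one year) → Feb 8, 2166 (778 left).
−365 (one year) → Feb 8, 2165 (413 left).
−366 (one year; includes Feb 29, 2164) → Feb 8, 2164 (47 left).
−8 → Jan 31, 2164 (end of Jan, 31 days; 39 left).
−31 → Dec 31, 2163 (end of Dec, 31 days; 8 left).
−8 → Dec 23, 2163.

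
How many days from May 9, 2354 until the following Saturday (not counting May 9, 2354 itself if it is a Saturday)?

May 9, 2354 is a Sunday.
From Sunday to the next Saturday is 6 days.

6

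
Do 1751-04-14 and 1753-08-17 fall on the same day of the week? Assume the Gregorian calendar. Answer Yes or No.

No

From Apr 14, 1751 to Aug 17, 1753 is 856 days.
856 mod 7 = 2, so they are different weekdays.
(Apr 14, 1751 is a Wednesday; Aug 17, 1753 is a Friday.)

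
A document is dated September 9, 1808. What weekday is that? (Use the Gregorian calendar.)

Doomsday rule: the anchor day for the 1800s is Friday. For year 08: 8÷12 = 0 r 8, and 8÷4 = 2, so 0+8+2 = 10.
Friday + 10 ≡ Monday — that's 1808's doomsday.
In September the doomsday date is Sep 5.
Sep 9 is 4 days after Sep 5; 4 mod 7 = 4, so Monday + 4 = Friday.

Friday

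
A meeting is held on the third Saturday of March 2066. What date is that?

March 20, 2066

March 1, 2066 is a Monday.
The first Saturday is therefore March 6 (5 days later).
The third Saturday is 6 + 2×7 = March 20.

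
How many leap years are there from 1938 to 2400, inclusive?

Multiples of 4 in [1938,2400]: 116.
Of those, multiples of 100: 5 (not leap unless ÷400).
Multiples of 400: 2.
Leap years = 116 − 5 + 2 = 113.

113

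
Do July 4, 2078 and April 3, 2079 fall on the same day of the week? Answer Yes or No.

Yes

From Jul 4, 2078 to Apr 3, 2079 is 273 days.
273 mod 7 = 0, so they are the same weekday.
(Jul 4, 2078 is a Monday; Apr 3, 2079 is a Monday.)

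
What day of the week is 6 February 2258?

Doomsday rule: the anchor day for the 2200s is Friday. For year 58: 58÷12 = 4 r 10, and 10÷4 = 2, so 4+10+2 = 16.
Friday + 16 ≡ Sunday — that's 2258's doomsday.
In February the doomsday date is Feb 28 (2258 is not a leap year).
Feb 6 is 22 days before Feb 28; 22 mod 7 = 1, so Sunday − 1 = Saturday.

Saturday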